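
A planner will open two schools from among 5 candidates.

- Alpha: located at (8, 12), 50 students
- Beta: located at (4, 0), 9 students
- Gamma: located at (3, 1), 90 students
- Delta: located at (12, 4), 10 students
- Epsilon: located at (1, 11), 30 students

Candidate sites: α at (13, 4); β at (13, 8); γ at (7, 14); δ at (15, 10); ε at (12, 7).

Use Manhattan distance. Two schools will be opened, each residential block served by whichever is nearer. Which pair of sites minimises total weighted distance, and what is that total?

{α, γ}, total 1717

Evaluate every pair (each demand assigned to the nearer of the two):
  {α, γ}: total = 1717
  {γ, ε}: total = 1935
  {β, γ}: total = 2153
  {γ, δ}: total = 2193
  {α, β}: total = 2197
  {α, δ}: total = 2197
  {α, ε}: total = 2197
  {β, ε}: total = 2415
  {δ, ε}: total = 2415
  {β, δ}: total = 2633
Best pair: {α, γ} with total 1717.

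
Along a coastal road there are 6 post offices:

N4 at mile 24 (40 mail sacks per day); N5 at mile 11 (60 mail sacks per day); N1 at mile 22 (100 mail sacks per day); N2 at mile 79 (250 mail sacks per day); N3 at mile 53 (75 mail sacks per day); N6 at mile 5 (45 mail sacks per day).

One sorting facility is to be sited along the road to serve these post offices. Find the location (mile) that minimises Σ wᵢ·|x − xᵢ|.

x = 53

For a sum of weighted absolute distances on a line, the optimum is the weighted median (not the mean). Total weight W = 570; half-weight = 285.
Sort by position and accumulate weight:
  mile 5 (N6, w=45) → cum 45
  mile 11 (N5, w=60) → cum 105
  mile 22 (N1, w=100) → cum 205
  mile 24 (N4, w=40) → cum 245
  mile 53 (N3, w=75) → cum 320  ≥ 285 → median here
  mile 79 (N2, w=250) → cum 570
Optimal location: mile 53.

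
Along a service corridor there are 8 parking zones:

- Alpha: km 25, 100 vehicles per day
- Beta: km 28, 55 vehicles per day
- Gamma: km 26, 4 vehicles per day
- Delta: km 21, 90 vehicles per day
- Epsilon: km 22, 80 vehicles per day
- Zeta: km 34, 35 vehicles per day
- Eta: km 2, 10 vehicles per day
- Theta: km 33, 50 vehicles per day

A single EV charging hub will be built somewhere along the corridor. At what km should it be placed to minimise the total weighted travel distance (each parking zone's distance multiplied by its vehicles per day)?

For a sum of weighted absolute distances on a line, the optimum is the weighted median (not the mean). Total weight W = 424; half-weight = 212.
Sort by position and accumulate weight:
  km 2 (Eta, w=10) → cum 10
  km 21 (Delta, w=90) → cum 100
  km 22 (Epsilon, w=80) → cum 180
  km 25 (Alpha, w=100) → cum 280  ≥ 212 → median here
  km 26 (Gamma, w=4) → cum 284
  km 28 (Beta, w=55) → cum 339
  km 33 (Theta, w=50) → cum 389
  km 34 (Zeta, w=35) → cum 424
Optimal location: km 25.

x = 25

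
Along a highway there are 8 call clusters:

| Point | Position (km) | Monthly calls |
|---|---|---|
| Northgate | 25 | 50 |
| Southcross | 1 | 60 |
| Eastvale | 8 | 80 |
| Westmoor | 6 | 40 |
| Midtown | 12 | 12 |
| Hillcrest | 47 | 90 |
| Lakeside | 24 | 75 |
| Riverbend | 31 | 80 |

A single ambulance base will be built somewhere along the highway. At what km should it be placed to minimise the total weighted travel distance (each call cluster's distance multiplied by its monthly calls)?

For a sum of weighted absolute distances on a line, the optimum is the weighted median (not the mean). Total weight W = 487; half-weight = 243.5.
Sort by position and accumulate weight:
  km 1 (Southcross, w=60) → cum 60
  km 6 (Westmoor, w=40) → cum 100
  km 8 (Eastvale, w=80) → cum 180
  km 12 (Midtown, w=12) → cum 192
  km 24 (Lakeside, w=75) → cum 267  ≥ 243.5 → median here
  km 25 (Northgate, w=50) → cum 317
  km 31 (Riverbend, w=80) → cum 397
  km 47 (Hillcrest, w=90) → cum 487
Optimal location: km 24.

x = 24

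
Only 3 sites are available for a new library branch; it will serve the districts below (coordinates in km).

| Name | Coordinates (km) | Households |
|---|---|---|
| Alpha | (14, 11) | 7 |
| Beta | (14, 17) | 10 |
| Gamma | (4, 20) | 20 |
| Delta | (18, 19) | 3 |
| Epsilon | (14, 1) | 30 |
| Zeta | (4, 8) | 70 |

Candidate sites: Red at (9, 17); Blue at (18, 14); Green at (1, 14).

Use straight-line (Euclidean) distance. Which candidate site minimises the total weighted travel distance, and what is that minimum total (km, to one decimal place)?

Total weighted distance at each candidate:
  Red (9, 17): total = 1472.5
  Blue (18, 14): total = 1878.9
  Green (1, 14): total = 1435.3
Minimum is at Green with total 1435.3 km.

Green, total 1435.3 km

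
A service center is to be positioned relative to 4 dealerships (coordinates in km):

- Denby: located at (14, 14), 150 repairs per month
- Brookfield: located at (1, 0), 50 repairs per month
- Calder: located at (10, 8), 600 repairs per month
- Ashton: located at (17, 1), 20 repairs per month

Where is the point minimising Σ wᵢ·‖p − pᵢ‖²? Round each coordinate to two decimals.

The minimiser of Σwᵢ‖p−pᵢ‖² is the weighted centroid p* = (Σwᵢpᵢ)/(Σwᵢ).
Σwᵢ = 820.
Σwᵢxᵢ = 150·14 + 50·1 + 600·10 + 20·17 = 8490.
Σwᵢyᵢ = 150·14 + 50·0 + 600·8 + 20·1 = 6920.
x* = 8490/820 = 10.35, y* = 6920/820 = 8.44.

(10.35, 8.44)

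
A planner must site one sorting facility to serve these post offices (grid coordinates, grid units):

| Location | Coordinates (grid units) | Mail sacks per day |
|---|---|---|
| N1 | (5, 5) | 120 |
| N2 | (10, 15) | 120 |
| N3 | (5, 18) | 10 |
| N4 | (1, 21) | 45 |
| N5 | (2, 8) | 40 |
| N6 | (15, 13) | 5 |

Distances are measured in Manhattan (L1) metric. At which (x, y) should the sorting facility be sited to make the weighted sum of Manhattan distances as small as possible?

(5, 15)

Manhattan distance separates: Σwᵢ(|x−xᵢ|+|y−yᵢ|) = Σwᵢ|x−xᵢ| + Σwᵢ|y−yᵢ|, so x and y are optimised independently as 1-D weighted medians.
Total weight W = 340; half = 170.
x-coordinate, sorted with cumulative weight:
  x=1 (N4, w=45) cum 45
  x=2 (N5, w=40) cum 85
  x=5 (N1, w=120) cum 205  ← median
  x=5 (N3, w=10) cum 215
  x=10 (N2, w=120) cum 335
  x=15 (N6, w=5) cum 340
⇒ x* = 5
y-coordinate, sorted with cumulative weight:
  y=5 (N1, w=120) cum 120
  y=8 (N5, w=40) cum 160
  y=13 (N6, w=5) cum 165
  y=15 (N2, w=120) cum 285  ← median
  y=18 (N3, w=10) cum 295
  y=21 (N4, w=45) cum 340
⇒ y* = 15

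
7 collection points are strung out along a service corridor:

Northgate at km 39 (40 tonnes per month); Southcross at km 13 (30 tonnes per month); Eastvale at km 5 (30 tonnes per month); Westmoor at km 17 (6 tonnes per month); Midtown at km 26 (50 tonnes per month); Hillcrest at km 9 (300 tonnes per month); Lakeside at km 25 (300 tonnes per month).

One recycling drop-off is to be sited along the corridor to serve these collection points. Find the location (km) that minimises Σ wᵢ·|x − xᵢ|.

x = 25

For a sum of weighted absolute distances on a line, the optimum is the weighted median (not the mean). Total weight W = 756; half-weight = 378.
Sort by position and accumulate weight:
  km 5 (Eastvale, w=30) → cum 30
  km 9 (Hillcrest, w=300) → cum 330
  km 13 (Southcross, w=30) → cum 360
  km 17 (Westmoor, w=6) → cum 366
  km 25 (Lakeside, w=300) → cum 666  ≥ 378 → median here
  km 26 (Midtown, w=50) → cum 716
  km 39 (Northgate, w=40) → cum 756
Optimal location: km 25.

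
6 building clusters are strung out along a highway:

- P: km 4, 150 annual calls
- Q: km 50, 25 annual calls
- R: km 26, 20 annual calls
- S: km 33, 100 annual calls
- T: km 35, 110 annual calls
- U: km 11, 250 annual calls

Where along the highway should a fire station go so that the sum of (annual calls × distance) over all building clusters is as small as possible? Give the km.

For a sum of weighted absolute distances on a line, the optimum is the weighted median (not the mean). Total weight W = 655; half-weight = 327.5.
Sort by position and accumulate weight:
  km 4 (P, w=150) → cum 150
  km 11 (U, w=250) → cum 400  ≥ 327.5 → median here
  km 26 (R, w=20) → cum 420
  km 33 (S, w=100) → cum 520
  km 35 (T, w=110) → cum 630
  km 50 (Q, w=25) → cum 655
Optimal location: km 11.

x = 11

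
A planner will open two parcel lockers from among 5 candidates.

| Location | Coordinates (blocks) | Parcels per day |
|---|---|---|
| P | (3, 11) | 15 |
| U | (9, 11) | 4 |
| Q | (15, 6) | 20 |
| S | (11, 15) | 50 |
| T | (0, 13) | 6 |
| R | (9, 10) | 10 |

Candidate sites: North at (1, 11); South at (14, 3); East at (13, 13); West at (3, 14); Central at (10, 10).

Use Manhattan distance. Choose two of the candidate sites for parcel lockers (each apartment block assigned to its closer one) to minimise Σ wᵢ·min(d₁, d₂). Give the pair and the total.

Evaluate every pair (each demand assigned to the nearer of the two):
  {North, East}: total = 522
  {East, West}: total = 543
  {North, Central}: total = 546
  {West, Central}: total = 567
  {South, Central}: total = 596
  {East, Central}: total = 596
  {South, East}: total = 632
  {South, West}: total = 735
  {North, South}: total = 950
  {North, West}: total = 1000
Best pair: {North, East} with total 522.

{North, East}, total 522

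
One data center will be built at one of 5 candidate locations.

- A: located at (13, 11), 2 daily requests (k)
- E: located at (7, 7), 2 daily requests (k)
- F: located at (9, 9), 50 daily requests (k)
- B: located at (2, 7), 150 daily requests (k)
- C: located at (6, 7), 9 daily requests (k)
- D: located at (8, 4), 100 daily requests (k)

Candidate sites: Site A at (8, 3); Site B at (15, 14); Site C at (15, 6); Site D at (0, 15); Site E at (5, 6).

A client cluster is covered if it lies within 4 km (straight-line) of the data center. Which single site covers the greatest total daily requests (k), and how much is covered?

Coverage radius r = 4 km; a point is covered iff (Δx)²+(Δy)² ≤ 4² = 16.
  Site A (8, 3): covers {D} → 100
  Site B (15, 14): covers {A} → 2
  Site C (15, 6): covers {none} → 0
  Site D (0, 15): covers {none} → 0
  Site E (5, 6): covers {E, B, C, D} → 261
Maximum coverage at Site E: 261 daily requests (k).

Site E, covering 261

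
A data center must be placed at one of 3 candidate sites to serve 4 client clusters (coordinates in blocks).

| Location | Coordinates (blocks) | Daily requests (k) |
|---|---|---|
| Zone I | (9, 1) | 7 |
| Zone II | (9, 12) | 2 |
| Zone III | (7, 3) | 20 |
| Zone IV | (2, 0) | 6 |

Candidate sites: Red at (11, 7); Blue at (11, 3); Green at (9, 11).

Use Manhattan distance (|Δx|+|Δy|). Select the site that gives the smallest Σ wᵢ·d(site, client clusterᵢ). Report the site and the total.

Total weighted distance at each candidate:
  Red (11, 7): total = 326
  Blue (11, 3): total = 202
  Green (9, 11): total = 380
Minimum is at Blue with total 202 blocks.

Blue, total 202 blocks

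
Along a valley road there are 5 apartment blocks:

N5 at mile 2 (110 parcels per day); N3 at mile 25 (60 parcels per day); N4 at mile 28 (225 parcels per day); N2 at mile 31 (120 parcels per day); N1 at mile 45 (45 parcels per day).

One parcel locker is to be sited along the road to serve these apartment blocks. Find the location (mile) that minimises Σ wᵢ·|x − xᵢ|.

x = 28

For a sum of weighted absolute distances on a line, the optimum is the weighted median (not the mean). Total weight W = 560; half-weight = 280.
Sort by position and accumulate weight:
  mile 2 (N5, w=110) → cum 110
  mile 25 (N3, w=60) → cum 170
  mile 28 (N4, w=225) → cum 395  ≥ 280 → median here
  mile 31 (N2, w=120) → cum 515
  mile 45 (N1, w=45) → cum 560
Optimal location: mile 28.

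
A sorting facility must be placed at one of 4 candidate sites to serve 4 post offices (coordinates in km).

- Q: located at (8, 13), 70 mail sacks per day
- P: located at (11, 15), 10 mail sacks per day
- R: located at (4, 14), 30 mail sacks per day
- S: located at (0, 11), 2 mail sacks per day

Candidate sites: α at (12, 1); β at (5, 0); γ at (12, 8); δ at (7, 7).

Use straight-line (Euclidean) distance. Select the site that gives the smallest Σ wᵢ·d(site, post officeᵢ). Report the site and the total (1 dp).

δ, total 759.8 km

Total weighted distance at each candidate:
  α (12, 1): total = 1515.0
  β (5, 0): total = 1540.7
  γ (12, 8): total = 843.7
  δ (7, 7): total = 759.8
Minimum is at δ with total 759.8 km.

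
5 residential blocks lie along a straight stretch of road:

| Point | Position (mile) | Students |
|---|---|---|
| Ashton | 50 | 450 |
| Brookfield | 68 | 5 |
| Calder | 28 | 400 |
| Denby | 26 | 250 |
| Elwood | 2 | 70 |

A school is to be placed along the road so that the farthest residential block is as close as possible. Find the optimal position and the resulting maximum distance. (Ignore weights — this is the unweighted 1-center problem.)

The 1-center on a line is the midpoint of the two extreme points: leftmost at 2, rightmost at 68.
Optimal location = (2 + 68)/2 = 35; maximum distance = (68 − 2)/2 = 33.

location 35, max distance 33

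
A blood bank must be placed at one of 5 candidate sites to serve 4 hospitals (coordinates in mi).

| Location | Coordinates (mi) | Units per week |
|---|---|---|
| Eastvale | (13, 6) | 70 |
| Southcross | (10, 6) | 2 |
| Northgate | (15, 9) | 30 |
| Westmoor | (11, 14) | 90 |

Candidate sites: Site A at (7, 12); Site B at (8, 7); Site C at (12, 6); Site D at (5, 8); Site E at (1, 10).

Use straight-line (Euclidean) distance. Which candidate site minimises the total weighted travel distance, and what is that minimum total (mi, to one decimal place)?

Total weighted distance at each candidate:
  Site A (7, 12): total = 1266.2
  Site B (8, 7): total = 1265.2
  Site C (12, 6): total = 926.9
  Site D (5, 8): total = 1653.2
  Site E (1, 10): total = 2295.5
Minimum is at Site C with total 926.9 mi.

Site C, total 926.9 mi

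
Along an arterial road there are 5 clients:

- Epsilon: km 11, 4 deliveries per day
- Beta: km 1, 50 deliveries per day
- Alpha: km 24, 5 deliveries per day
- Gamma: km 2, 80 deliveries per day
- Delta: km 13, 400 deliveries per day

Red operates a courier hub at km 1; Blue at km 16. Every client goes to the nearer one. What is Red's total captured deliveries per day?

The indifferent point is the midpoint (1+16)/2 = 8.5; clients left of it (closer to Red at 1) go to Red, those right go to Blue.
  Beta at 1 (w=50) → Red
  Gamma at 2 (w=80) → Red
  Epsilon at 11 (w=4) → Blue
  Delta at 13 (w=400) → Blue
  Alpha at 24 (w=5) → Blue
Red captures 130; Blue captures 409.

130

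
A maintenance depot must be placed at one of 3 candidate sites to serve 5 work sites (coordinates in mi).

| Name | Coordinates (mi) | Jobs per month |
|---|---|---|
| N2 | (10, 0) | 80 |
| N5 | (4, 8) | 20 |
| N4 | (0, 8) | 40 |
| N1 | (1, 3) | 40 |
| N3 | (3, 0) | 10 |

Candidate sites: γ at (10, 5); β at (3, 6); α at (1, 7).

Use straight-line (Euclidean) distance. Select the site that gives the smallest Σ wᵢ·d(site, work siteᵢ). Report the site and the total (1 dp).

Total weighted distance at each candidate:
  γ (10, 5): total = 1406.6
  β (3, 6): total = 1130.7
  α (1, 7): total = 1264.8
Minimum is at β with total 1130.7 mi.

β, total 1130.7 mi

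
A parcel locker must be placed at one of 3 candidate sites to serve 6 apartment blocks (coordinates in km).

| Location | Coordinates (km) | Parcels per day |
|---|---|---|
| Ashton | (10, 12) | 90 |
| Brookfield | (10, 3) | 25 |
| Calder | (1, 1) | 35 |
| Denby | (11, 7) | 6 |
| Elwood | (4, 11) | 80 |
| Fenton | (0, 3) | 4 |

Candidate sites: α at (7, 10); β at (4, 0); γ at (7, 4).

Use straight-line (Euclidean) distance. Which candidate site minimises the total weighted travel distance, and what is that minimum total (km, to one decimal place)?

α, total 1216.1 km

Total weighted distance at each candidate:
  α (7, 10): total = 1216.1
  β (4, 0): total = 2445.3
  γ (7, 4): total = 1750.4
Minimum is at α with total 1216.1 km.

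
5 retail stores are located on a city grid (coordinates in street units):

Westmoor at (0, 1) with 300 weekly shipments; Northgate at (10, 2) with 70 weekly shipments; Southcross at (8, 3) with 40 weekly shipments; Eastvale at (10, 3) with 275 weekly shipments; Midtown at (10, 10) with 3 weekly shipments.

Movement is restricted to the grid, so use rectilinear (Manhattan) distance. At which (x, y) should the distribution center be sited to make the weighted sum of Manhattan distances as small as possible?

(10, 2)

Manhattan distance separates: Σwᵢ(|x−xᵢ|+|y−yᵢ|) = Σwᵢ|x−xᵢ| + Σwᵢ|y−yᵢ|, so x and y are optimised independently as 1-D weighted medians.
Total weight W = 688; half = 344.
x-coordinate, sorted with cumulative weight:
  x=0 (Westmoor, w=300) cum 300
  x=8 (Southcross, w=40) cum 340
  x=10 (Northgate, w=70) cum 410  ← median
  x=10 (Eastvale, w=275) cum 685
  x=10 (Midtown, w=3) cum 688
⇒ x* = 10
y-coordinate, sorted with cumulative weight:
  y=1 (Westmoor, w=300) cum 300
  y=2 (Northgate, w=70) cum 370  ← median
  y=3 (Southcross, w=40) cum 410
  y=3 (Eastvale, w=275) cum 685
  y=10 (Midtown, w=3) cum 688
⇒ y* = 2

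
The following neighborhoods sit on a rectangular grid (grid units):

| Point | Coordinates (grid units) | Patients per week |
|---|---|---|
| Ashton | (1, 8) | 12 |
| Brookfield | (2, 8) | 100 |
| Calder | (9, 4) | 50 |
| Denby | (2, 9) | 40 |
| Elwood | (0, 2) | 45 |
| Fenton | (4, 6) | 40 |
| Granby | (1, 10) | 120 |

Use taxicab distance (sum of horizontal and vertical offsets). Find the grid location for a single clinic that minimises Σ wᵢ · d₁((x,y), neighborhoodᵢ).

Manhattan distance separates: Σwᵢ(|x−xᵢ|+|y−yᵢ|) = Σwᵢ|x−xᵢ| + Σwᵢ|y−yᵢ|, so x and y are optimised independently as 1-D weighted medians.
Total weight W = 407; half = 203.5.
x-coordinate, sorted with cumulative weight:
  x=0 (Elwood, w=45) cum 45
  x=1 (Ashton, w=12) cum 57
  x=1 (Granby, w=120) cum 177
  x=2 (Brookfield, w=100) cum 277  ← median
  x=2 (Denby, w=40) cum 317
  x=4 (Fenton, w=40) cum 357
  x=9 (Calder, w=50) cum 407
⇒ x* = 2
y-coordinate, sorted with cumulative weight:
  y=2 (Elwood, w=45) cum 45
  y=4 (Calder, w=50) cum 95
  y=6 (Fenton, w=40) cum 135
  y=8 (Ashton, w=12) cum 147
  y=8 (Brookfield, w=100) cum 247  ← median
  y=9 (Denby, w=40) cum 287
  y=10 (Granby, w=120) cum 407
⇒ y* = 8

(2, 8)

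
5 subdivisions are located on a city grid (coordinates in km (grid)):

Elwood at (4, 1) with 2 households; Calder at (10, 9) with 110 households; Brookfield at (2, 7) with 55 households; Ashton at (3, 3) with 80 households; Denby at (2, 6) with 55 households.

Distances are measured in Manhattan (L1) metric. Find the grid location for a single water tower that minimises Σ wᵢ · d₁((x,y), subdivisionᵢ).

Manhattan distance separates: Σwᵢ(|x−xᵢ|+|y−yᵢ|) = Σwᵢ|x−xᵢ| + Σwᵢ|y−yᵢ|, so x and y are optimised independently as 1-D weighted medians.
Total weight W = 302; half = 151.
x-coordinate, sorted with cumulative weight:
  x=2 (Brookfield, w=55) cum 55
  x=2 (Denby, w=55) cum 110
  x=3 (Ashton, w=80) cum 190  ← median
  x=4 (Elwood, w=2) cum 192
  x=10 (Calder, w=110) cum 302
⇒ x* = 3
y-coordinate, sorted with cumulative weight:
  y=1 (Elwood, w=2) cum 2
  y=3 (Ashton, w=80) cum 82
  y=6 (Denby, w=55) cum 137
  y=7 (Brookfield, w=55) cum 192  ← median
  y=9 (Calder, w=110) cum 302
⇒ y* = 7

(3, 7)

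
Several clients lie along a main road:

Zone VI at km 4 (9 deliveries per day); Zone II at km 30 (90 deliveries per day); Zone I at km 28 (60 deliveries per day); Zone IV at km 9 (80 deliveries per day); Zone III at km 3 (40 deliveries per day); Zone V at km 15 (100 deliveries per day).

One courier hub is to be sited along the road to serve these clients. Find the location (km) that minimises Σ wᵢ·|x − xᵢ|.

For a sum of weighted absolute distances on a line, the optimum is the weighted median (not the mean). Total weight W = 379; half-weight = 189.5.
Sort by position and accumulate weight:
  km 3 (Zone III, w=40) → cum 40
  km 4 (Zone VI, w=9) → cum 49
  km 9 (Zone IV, w=80) → cum 129
  km 15 (Zone V, w=100) → cum 229  ≥ 189.5 → median here
  km 28 (Zone I, w=60) → cum 289
  km 30 (Zone II, w=90) → cum 379
Optimal location: km 15.

x = 15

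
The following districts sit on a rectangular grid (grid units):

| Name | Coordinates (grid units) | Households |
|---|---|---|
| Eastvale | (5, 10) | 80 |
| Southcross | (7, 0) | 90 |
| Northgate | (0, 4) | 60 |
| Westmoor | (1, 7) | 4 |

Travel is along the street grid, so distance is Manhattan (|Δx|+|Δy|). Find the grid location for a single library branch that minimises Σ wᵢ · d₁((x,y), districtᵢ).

Manhattan distance separates: Σwᵢ(|x−xᵢ|+|y−yᵢ|) = Σwᵢ|x−xᵢ| + Σwᵢ|y−yᵢ|, so x and y are optimised independently as 1-D weighted medians.
Total weight W = 234; half = 117.
x-coordinate, sorted with cumulative weight:
  x=0 (Northgate, w=60) cum 60
  x=1 (Westmoor, w=4) cum 64
  x=5 (Eastvale, w=80) cum 144  ← median
  x=7 (Southcross, w=90) cum 234
⇒ x* = 5
y-coordinate, sorted with cumulative weight:
  y=0 (Southcross, w=90) cum 90
  y=4 (Northgate, w=60) cum 150  ← median
  y=7 (Westmoor, w=4) cum 154
  y=10 (Eastvale, w=80) cum 234
⇒ y* = 4

(5, 4)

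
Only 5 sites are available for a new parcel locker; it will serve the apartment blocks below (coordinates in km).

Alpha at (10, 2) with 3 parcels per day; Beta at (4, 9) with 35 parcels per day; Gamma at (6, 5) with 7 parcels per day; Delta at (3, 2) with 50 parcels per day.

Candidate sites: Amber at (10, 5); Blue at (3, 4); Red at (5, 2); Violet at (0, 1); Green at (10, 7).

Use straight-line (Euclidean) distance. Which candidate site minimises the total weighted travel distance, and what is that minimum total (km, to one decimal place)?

Total weighted distance at each candidate:
  Amber (10, 5): total = 670.2
  Blue (3, 4): total = 322.4
  Red (5, 2): total = 384.6
  Violet (0, 1): total = 551.8
  Green (10, 7): total = 697.8
Minimum is at Blue with total 322.4 km.

Blue, total 322.4 km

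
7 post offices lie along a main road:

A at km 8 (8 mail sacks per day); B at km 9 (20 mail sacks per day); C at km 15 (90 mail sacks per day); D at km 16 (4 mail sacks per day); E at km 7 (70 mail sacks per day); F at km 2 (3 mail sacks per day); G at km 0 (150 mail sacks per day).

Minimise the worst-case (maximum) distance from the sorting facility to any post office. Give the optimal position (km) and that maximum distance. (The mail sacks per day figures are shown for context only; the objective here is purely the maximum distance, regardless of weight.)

location 8, max distance 8

The 1-center on a line is the midpoint of the two extreme points: leftmost at 0, rightmost at 16.
Optimal location = (0 + 16)/2 = 8; maximum distance = (16 − 0)/2 = 8.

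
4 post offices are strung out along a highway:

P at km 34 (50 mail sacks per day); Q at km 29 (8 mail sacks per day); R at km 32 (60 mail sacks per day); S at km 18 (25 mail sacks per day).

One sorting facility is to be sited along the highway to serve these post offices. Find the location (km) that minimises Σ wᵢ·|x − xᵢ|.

For a sum of weighted absolute distances on a line, the optimum is the weighted median (not the mean). Total weight W = 143; half-weight = 71.5.
Sort by position and accumulate weight:
  km 18 (S, w=25) → cum 25
  km 29 (Q, w=8) → cum 33
  km 32 (R, w=60) → cum 93  ≥ 71.5 → median here
  km 34 (P, w=50) → cum 143
Optimal location: km 32.

x = 32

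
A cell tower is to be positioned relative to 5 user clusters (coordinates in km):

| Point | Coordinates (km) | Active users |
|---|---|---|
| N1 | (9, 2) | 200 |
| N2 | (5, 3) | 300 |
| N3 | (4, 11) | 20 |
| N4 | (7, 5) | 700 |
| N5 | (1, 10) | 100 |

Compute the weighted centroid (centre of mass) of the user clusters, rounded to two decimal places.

The minimiser of Σwᵢ‖p−pᵢ‖² is the weighted centroid p* = (Σwᵢpᵢ)/(Σwᵢ).
Σwᵢ = 1320.
Σwᵢxᵢ = 200·9 + 300·5 + 20·4 + 700·7 + 100·1 = 8380.
Σwᵢyᵢ = 200·2 + 300·3 + 20·11 + 700·5 + 100·10 = 6020.
x* = 8380/1320 = 6.35, y* = 6020/1320 = 4.56.

(6.35, 4.56)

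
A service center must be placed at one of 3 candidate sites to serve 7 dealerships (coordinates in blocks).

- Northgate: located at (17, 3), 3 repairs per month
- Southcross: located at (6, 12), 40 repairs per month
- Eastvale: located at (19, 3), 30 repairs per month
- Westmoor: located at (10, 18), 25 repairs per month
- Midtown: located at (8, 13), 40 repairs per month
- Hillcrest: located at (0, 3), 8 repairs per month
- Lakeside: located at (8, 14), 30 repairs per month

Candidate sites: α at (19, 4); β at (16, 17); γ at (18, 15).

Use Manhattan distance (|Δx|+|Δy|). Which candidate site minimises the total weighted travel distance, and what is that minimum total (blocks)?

γ, total 2354 blocks

Total weighted distance at each candidate:
  α (19, 4): total = 3044
  β (16, 17): total = 2380
  γ (18, 15): total = 2354
Minimum is at γ with total 2354 blocks.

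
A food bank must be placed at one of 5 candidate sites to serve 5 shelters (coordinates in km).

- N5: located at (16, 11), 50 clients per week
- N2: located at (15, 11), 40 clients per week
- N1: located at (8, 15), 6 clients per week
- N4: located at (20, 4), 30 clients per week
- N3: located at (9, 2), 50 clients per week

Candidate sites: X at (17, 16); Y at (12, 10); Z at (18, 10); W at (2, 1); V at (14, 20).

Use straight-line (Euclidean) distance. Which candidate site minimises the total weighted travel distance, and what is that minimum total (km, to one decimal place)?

Z, total 1097.2 km

Total weighted distance at each candidate:
  X (17, 16): total = 1702.0
  Y (12, 10): total = 1098.3
  Z (18, 10): total = 1097.2
  W (2, 1): total = 2508.7
  V (14, 20): total = 2316.8
Minimum is at Z with total 1097.2 km.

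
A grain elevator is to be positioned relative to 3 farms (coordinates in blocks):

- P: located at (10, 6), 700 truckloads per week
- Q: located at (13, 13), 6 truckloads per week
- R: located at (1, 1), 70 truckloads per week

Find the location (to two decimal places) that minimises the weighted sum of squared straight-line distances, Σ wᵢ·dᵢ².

The minimiser of Σwᵢ‖p−pᵢ‖² is the weighted centroid p* = (Σwᵢpᵢ)/(Σwᵢ).
Σwᵢ = 776.
Σwᵢxᵢ = 700·10 + 6·13 + 70·1 = 7148.
Σwᵢyᵢ = 700·6 + 6·13 + 70·1 = 4348.
x* = 7148/776 = 9.21, y* = 4348/776 = 5.60.

(9.21, 5.60)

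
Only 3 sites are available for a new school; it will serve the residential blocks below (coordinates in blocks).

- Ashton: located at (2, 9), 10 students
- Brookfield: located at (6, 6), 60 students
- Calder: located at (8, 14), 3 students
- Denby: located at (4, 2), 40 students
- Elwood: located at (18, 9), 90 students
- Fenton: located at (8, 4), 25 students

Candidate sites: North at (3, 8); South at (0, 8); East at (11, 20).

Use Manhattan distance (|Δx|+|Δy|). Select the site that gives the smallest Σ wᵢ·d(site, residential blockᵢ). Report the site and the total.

Total weighted distance at each candidate:
  North (3, 8): total = 2298
  South (0, 8): total = 2962
  East (11, 20): total = 4462
Minimum is at North with total 2298 blocks.

North, total 2298 blocks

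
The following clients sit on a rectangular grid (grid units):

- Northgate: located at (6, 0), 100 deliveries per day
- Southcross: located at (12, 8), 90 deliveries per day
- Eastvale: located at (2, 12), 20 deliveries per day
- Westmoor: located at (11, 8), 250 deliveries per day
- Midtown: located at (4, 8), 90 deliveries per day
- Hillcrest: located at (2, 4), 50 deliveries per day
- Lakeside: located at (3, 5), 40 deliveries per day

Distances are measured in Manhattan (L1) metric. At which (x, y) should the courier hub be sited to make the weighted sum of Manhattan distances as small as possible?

(11, 8)

Manhattan distance separates: Σwᵢ(|x−xᵢ|+|y−yᵢ|) = Σwᵢ|x−xᵢ| + Σwᵢ|y−yᵢ|, so x and y are optimised independently as 1-D weighted medians.
Total weight W = 640; half = 320.
x-coordinate, sorted with cumulative weight:
  x=2 (Eastvale, w=20) cum 20
  x=2 (Hillcrest, w=50) cum 70
  x=3 (Lakeside, w=40) cum 110
  x=4 (Midtown, w=90) cum 200
  x=6 (Northgate, w=100) cum 300
  x=11 (Westmoor, w=250) cum 550  ← median
  x=12 (Southcross, w=90) cum 640
⇒ x* = 11
y-coordinate, sorted with cumulative weight:
  y=0 (Northgate, w=100) cum 100
  y=4 (Hillcrest, w=50) cum 150
  y=5 (Lakeside, w=40) cum 190
  y=8 (Southcross, w=90) cum 280
  y=8 (Westmoor, w=250) cum 530  ← median
  y=8 (Midtown, w=90) cum 620
  y=12 (Eastvale, w=20) cum 640
⇒ y* = 8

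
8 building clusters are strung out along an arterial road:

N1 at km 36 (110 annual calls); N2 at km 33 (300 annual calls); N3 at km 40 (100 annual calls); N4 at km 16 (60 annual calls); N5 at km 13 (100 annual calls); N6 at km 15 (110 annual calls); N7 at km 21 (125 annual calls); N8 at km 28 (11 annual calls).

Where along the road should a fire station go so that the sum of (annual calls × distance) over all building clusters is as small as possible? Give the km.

For a sum of weighted absolute distances on a line, the optimum is the weighted median (not the mean). Total weight W = 916; half-weight = 458.
Sort by position and accumulate weight:
  km 13 (N5, w=100) → cum 100
  km 15 (N6, w=110) → cum 210
  km 16 (N4, w=60) → cum 270
  km 21 (N7, w=125) → cum 395
  km 28 (N8, w=11) → cum 406
  km 33 (N2, w=300) → cum 706  ≥ 458 → median here
  km 36 (N1, w=110) → cum 816
  km 40 (N3, w=100) → cum 916
Optimal location: km 33.

x = 33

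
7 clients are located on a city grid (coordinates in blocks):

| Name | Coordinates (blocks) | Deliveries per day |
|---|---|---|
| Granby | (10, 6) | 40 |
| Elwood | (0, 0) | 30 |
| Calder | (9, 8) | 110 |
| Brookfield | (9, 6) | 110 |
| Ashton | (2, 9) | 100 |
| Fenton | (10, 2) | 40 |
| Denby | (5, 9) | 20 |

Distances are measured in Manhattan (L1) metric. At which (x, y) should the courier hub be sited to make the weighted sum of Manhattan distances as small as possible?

Manhattan distance separates: Σwᵢ(|x−xᵢ|+|y−yᵢ|) = Σwᵢ|x−xᵢ| + Σwᵢ|y−yᵢ|, so x and y are optimised independently as 1-D weighted medians.
Total weight W = 450; half = 225.
x-coordinate, sorted with cumulative weight:
  x=0 (Elwood, w=30) cum 30
  x=2 (Ashton, w=100) cum 130
  x=5 (Denby, w=20) cum 150
  x=9 (Calder, w=110) cum 260  ← median
  x=9 (Brookfield, w=110) cum 370
  x=10 (Granby, w=40) cum 410
  x=10 (Fenton, w=40) cum 450
⇒ x* = 9
y-coordinate, sorted with cumulative weight:
  y=0 (Elwood, w=30) cum 30
  y=2 (Fenton, w=40) cum 70
  y=6 (Granby, w=40) cum 110
  y=6 (Brookfield, w=110) cum 220
  y=8 (Calder, w=110) cum 330  ← median
  y=9 (Ashton, w=100) cum 430
  y=9 (Denby, w=20) cum 450
⇒ y* = 8

(9, 8)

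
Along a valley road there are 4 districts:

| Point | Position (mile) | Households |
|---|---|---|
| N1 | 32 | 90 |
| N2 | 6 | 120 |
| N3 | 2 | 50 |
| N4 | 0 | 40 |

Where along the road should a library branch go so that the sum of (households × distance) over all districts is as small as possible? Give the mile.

x = 6

For a sum of weighted absolute distances on a line, the optimum is the weighted median (not the mean). Total weight W = 300; half-weight = 150.
Sort by position and accumulate weight:
  mile 0 (N4, w=40) → cum 40
  mile 2 (N3, w=50) → cum 90
  mile 6 (N2, w=120) → cum 210  ≥ 150 → median here
  mile 32 (N1, w=90) → cum 300
Optimal location: mile 6.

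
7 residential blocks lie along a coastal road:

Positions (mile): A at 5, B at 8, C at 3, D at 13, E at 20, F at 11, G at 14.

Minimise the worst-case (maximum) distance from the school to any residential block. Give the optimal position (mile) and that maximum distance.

The 1-center on a line is the midpoint of the two extreme points: leftmost at 3, rightmost at 20.
Optimal location = (3 + 20)/2 = 11.5; maximum distance = (20 − 3)/2 = 8.5.

location 11.5, max distance 8.5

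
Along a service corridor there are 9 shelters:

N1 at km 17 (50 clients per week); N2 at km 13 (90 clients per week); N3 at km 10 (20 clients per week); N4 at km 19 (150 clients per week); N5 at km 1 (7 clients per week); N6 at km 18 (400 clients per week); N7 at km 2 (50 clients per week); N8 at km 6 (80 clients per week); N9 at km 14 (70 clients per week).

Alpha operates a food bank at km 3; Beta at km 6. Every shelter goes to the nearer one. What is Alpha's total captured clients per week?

57

The indifferent point is the midpoint (3+6)/2 = 4.5; shelters left of it (closer to Alpha at 3) go to Alpha, those right go to Beta.
  N5 at 1 (w=7) → Alpha
  N7 at 2 (w=50) → Alpha
  N8 at 6 (w=80) → Beta
  N3 at 10 (w=20) → Beta
  N2 at 13 (w=90) → Beta
  N9 at 14 (w=70) → Beta
  N1 at 17 (w=50) → Beta
  N6 at 18 (w=400) → Beta
  N4 at 19 (w=150) → Beta
Alpha captures 57; Beta captures 860.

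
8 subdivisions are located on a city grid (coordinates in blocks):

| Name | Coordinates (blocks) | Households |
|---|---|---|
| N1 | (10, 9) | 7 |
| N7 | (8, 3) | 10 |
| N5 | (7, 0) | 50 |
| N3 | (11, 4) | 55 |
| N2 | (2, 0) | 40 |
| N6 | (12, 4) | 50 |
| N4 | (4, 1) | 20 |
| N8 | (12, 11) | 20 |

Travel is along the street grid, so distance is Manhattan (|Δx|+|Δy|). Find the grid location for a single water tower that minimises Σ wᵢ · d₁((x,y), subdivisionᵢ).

(10, 4)

Manhattan distance separates: Σwᵢ(|x−xᵢ|+|y−yᵢ|) = Σwᵢ|x−xᵢ| + Σwᵢ|y−yᵢ|, so x and y are optimised independently as 1-D weighted medians.
Total weight W = 252; half = 126.
x-coordinate, sorted with cumulative weight:
  x=2 (N2, w=40) cum 40
  x=4 (N4, w=20) cum 60
  x=7 (N5, w=50) cum 110
  x=8 (N7, w=10) cum 120
  x=10 (N1, w=7) cum 127  ← median
  x=11 (N3, w=55) cum 182
  x=12 (N6, w=50) cum 232
  x=12 (N8, w=20) cum 252
⇒ x* = 10
y-coordinate, sorted with cumulative weight:
  y=0 (N5, w=50) cum 50
  y=0 (N2, w=40) cum 90
  y=1 (N4, w=20) cum 110
  y=3 (N7, w=10) cum 120
  y=4 (N3, w=55) cum 175  ← median
  y=4 (N6, w=50) cum 225
  y=9 (N1, w=7) cum 232
  y=11 (N8, w=20) cum 252
⇒ y* = 4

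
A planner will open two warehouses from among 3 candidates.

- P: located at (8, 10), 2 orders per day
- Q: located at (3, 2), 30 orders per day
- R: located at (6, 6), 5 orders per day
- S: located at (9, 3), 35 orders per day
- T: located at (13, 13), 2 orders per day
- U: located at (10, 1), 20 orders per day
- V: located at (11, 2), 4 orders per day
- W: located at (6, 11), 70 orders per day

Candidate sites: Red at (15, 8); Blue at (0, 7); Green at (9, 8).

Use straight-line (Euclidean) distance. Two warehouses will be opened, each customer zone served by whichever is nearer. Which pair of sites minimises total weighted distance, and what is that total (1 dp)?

{Blue, Green}, total 848.9

Evaluate every pair (each demand assigned to the nearer of the two):
  {Blue, Green}: total = 848.9
  {Red, Green}: total = 926.5
  {Red, Blue}: total = 1209.7
Best pair: {Blue, Green} with total 848.9.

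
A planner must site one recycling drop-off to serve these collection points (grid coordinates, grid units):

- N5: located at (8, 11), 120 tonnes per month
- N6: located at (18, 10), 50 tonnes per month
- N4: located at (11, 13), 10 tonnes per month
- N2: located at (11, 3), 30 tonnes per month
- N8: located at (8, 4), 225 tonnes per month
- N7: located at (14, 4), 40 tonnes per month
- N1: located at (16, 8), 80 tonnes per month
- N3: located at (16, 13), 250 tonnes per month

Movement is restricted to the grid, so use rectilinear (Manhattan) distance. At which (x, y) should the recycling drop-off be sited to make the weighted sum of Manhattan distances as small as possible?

(14, 10)

Manhattan distance separates: Σwᵢ(|x−xᵢ|+|y−yᵢ|) = Σwᵢ|x−xᵢ| + Σwᵢ|y−yᵢ|, so x and y are optimised independently as 1-D weighted medians.
Total weight W = 805; half = 402.5.
x-coordinate, sorted with cumulative weight:
  x=8 (N5, w=120) cum 120
  x=8 (N8, w=225) cum 345
  x=11 (N4, w=10) cum 355
  x=11 (N2, w=30) cum 385
  x=14 (N7, w=40) cum 425  ← median
  x=16 (N1, w=80) cum 505
  x=16 (N3, w=250) cum 755
  x=18 (N6, w=50) cum 805
⇒ x* = 14
y-coordinate, sorted with cumulative weight:
  y=3 (N2, w=30) cum 30
  y=4 (N8, w=225) cum 255
  y=4 (N7, w=40) cum 295
  y=8 (N1, w=80) cum 375
  y=10 (N6, w=50) cum 425  ← median
  y=11 (N5, w=120) cum 545
  y=13 (N4, w=10) cum 555
  y=13 (N3, w=250) cum 805
⇒ y* = 10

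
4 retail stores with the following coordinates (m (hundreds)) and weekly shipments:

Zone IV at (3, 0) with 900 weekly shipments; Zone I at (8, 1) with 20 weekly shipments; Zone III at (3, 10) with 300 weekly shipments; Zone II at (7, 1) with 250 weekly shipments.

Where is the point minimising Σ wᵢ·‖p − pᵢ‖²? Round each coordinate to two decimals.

The minimiser of Σwᵢ‖p−pᵢ‖² is the weighted centroid p* = (Σwᵢpᵢ)/(Σwᵢ).
Σwᵢ = 1470.
Σwᵢxᵢ = 900·3 + 20·8 + 300·3 + 250·7 = 5510.
Σwᵢyᵢ = 900·0 + 20·1 + 300·10 + 250·1 = 3270.
x* = 5510/1470 = 3.75, y* = 3270/1470 = 2.22.

(3.75, 2.22)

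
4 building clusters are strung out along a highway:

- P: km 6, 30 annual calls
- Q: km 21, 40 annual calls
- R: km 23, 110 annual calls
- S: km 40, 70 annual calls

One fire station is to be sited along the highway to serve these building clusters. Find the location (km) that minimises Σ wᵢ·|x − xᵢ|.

For a sum of weighted absolute distances on a line, the optimum is the weighted median (not the mean). Total weight W = 250; half-weight = 125.
Sort by position and accumulate weight:
  km 6 (P, w=30) → cum 30
  km 21 (Q, w=40) → cum 70
  km 23 (R, w=110) → cum 180  ≥ 125 → median here
  km 40 (S, w=70) → cum 250
Optimal location: km 23.

x = 23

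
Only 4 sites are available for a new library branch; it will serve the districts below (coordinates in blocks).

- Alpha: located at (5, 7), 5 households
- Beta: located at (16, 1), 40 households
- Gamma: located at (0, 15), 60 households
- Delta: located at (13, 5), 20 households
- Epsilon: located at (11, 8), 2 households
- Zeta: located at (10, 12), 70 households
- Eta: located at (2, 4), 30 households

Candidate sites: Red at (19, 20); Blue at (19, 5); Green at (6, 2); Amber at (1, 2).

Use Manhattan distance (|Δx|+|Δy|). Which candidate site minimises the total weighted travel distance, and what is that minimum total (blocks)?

Total weighted distance at each candidate:
  Red (19, 20): total = 5095
  Blue (19, 5): total = 3902
  Green (6, 2): total = 2992
  Amber (1, 2): total = 3277
Minimum is at Green with total 2992 blocks.

Green, total 2992 blocks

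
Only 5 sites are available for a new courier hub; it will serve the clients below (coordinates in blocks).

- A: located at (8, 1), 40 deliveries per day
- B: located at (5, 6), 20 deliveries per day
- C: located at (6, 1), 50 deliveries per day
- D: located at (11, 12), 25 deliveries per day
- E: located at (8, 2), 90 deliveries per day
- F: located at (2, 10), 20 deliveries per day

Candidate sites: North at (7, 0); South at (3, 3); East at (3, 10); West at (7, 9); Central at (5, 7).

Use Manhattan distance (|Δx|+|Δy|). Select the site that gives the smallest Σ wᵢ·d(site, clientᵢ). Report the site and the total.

North, total 1310 blocks

Total weighted distance at each candidate:
  North (7, 0): total = 1310
  South (3, 3): total = 1755
  East (3, 10): total = 2720
  West (7, 9): total = 1925
  Central (5, 7): total = 1845
Minimum is at North with total 1310 blocks.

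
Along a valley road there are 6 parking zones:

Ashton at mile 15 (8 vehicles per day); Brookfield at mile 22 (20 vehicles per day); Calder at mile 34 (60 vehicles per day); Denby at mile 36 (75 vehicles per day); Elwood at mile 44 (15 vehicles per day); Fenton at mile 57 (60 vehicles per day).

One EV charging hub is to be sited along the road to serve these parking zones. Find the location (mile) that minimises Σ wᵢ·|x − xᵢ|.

x = 36

For a sum of weighted absolute distances on a line, the optimum is the weighted median (not the mean). Total weight W = 238; half-weight = 119.
Sort by position and accumulate weight:
  mile 15 (Ashton, w=8) → cum 8
  mile 22 (Brookfield, w=20) → cum 28
  mile 34 (Calder, w=60) → cum 88
  mile 36 (Denby, w=75) → cum 163  ≥ 119 → median here
  mile 44 (Elwood, w=15) → cum 178
  mile 57 (Fenton, w=60) → cum 238
Optimal location: mile 36.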